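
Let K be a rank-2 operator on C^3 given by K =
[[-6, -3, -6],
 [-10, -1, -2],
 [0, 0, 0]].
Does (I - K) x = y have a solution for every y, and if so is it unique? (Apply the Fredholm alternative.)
(I - K) is invertible (det(I - K) = -16 ≠ 0), so for every y in C^3 the equation (I - K) x = y has a unique solution.

K has rank 2 and factors as K = U V^T = u1 v1^T + u2 v2^T with u1 = (0, -2, 0), v1 = (2, -1, -2), u2 = (-3, -3, 0), v2 = (2, 1, 2) (multiplying out reproduces the displayed K). The nonzero eigenvalues of U V^T coincide with those of the 2 x 2 matrix G = V^T U = [[v1·u1, v1·u2], [v2·u1, v2·u2]] = [[2, -3], [-2, -9]], and by the Sylvester determinant identity det(I_3 - U V^T) = det(I_2 - V^T U) = det([[-1, 3], [2, 10]]) = (-1)(10) - (3)(2) = -16. (Direct check: I - K =
[[7, 3, 6],
 [10, 2, 2],
 [0, 0, 1]]
has determinant -16.) The finite-dimensional Fredholm alternative says: either (I - K) is invertible, or ker(I - K) ≠ {0} and then range(I - K) = ker((I - K)^*)^⊥, with dim ker(I - K) = dim ker((I - K)^*). Since det(I - K) ≠ 0, 1 is not an eigenvalue of K and ker(I - K) = {0}, so we are in the first case: for every y there is a unique x = (I - K)^(-1) y. (Explicitly, by the Woodbury identity, (I - U V^T)^(-1) = I + U (I_2 - G)^(-1) V^T.)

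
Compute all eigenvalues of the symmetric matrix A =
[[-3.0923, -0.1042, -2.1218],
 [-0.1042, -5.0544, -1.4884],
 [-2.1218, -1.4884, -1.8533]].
sigma(A) ≈ {-6, -4, 0}

A is real symmetric, so its spectrum consists of real eigenvalues. Expanding the characteristic polynomial of the displayed matrix gives
  det(λ I - A) = p(λ) = λ^3 + (10)λ^2 + (24)λ + (0).
Solving p(λ) = 0 yields eigenvalues ≈ -6, -4, 0. (A is shown rounded to 4 decimals, so these recover the underlying integer eigenvalues to within that precision.)
Verification: the trace of A = -10 equals the sum of eigenvalues -10, and det(A) ≈ 0.0010 matches the eigenvalue product 0.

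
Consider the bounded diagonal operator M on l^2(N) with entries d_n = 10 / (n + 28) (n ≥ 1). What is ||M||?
||M|| = 10/29 (attained at n = 1)

For M diagonal, ||M|| = sup_n |d_n| = sup_n 10/(n + 28). This is positive and strictly decreasing in n, so the supremum is attained at n = 1: d_1 = 10/(1 + 28) = 10/29. Hence ||M|| = 10/29.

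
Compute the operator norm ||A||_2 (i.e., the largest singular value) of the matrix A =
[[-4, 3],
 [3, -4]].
||A||_2 = 7 (= sqrt(largest eigenvalue of A^T A))

||A||_2 = sigma_max(A) = sqrt(lambda_max(A^T A)). Form the symmetric matrix M = A^T A =
[[25, -24],
 [-24, 25]].
Its characteristic polynomial (trace, determinant of M give the coefficients) is
  p(λ) = det(λ I - M) = λ^2 - 50λ + 49.
For λ^2 - 50λ + 49 the discriminant is 2304. It is a perfect square (48^2), so the roots are rational: λ = (50 ± 48)/2 = 49, 1.
So the eigenvalues of A^T A are ≈ 1, 49 (all ≥ 0, as they must be for A^T A). The largest is λ_max = 49, hence ||A||_2 = sqrt(λ_max) = 7.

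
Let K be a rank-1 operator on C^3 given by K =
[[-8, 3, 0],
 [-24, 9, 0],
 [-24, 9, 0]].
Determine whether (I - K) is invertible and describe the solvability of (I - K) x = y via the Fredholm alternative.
(I - K) is singular (det(I - K) = 0, i.e. 1 ∈ sigma(K)). (I - K) x = y is solvable iff y ⊥ ker((I - K)^*) = span{(-8, 3, 0)}, i.e. iff -8y_1 + 3y_2 = 0. When solvable, the solutions are x = y + c·(1, 3, 3), c arbitrary (ker(I - K) = span{(1, 3, 3)}, dimension 1).

K has rank 1, so it is an outer product K = u v^T: every row of K is a multiple of one row vector. Reading off the entries, u = (1, 3, 3) and v = (-8, 3, 0) (row i of K equals u_i·v^T). A rank-one matrix u v^T satisfies K u = u (v·u) and kills the (2)-dimensional subspace v^⊥, so its characteristic polynomial is lambda^2 (lambda - v·u) with v·u = tr K = 1. Hence the eigenvalues of I - K are 1 (multiplicity 2) and 1 - (1) = 0, so det(I - K) = 0. (Direct check: I - K =
[[9, -3, 0],
 [24, -8, 0],
 [24, -9, 1]]
has determinant 0.) So 1 is an eigenvalue of K and (I - K) is not invertible. The finite-dimensional Fredholm alternative says: either (I - K) is invertible, or ker(I - K) ≠ {0} and then range(I - K) = ker((I - K)^*)^⊥, with dim ker(I - K) = dim ker((I - K)^*). We are in the second case, so we need both kernels. Kernel of I - K: (I - K) u = u - u (v·u) = u - u = 0, so ker(I - K) = span{u} = span{(1, 3, 3)} (it is exactly 1-dimensional because rank(I - K) = 2). Kernel of the adjoint: K is real, so (I - K)^* = I - K^T = I - v u^T, and (I - v u^T) v = v - v (u·v) = 0; hence ker((I - K)^*) = span{v} = span{(-8, 3, 0)}. Therefore (I - K) x = y is solvable iff <y, v> = 0, i.e. iff -8y_1 + 3y_2 = 0. When this holds, K y = u (v·y) = 0, so (I - K) y = y and x = y is a particular solution; the full solution set is the line x = y + c·u = y + c·(1, 3, 3), c ∈ C.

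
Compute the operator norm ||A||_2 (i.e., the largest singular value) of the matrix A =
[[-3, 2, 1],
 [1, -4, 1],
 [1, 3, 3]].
||A||_2 = sqrt((39 + sqrt(753))/2) ≈ 5.7637 (= sqrt(largest eigenvalue of A^T A))

||A||_2 = sigma_max(A) = sqrt(lambda_max(A^T A)). Form the symmetric matrix M = A^T A =
[[11, -7, 1],
 [-7, 29, 7],
 [1, 7, 11]].
Its characteristic polynomial (trace, sum of principal 2x2 minors, determinant of M give the coefficients) is
  p(λ) = det(λ I - M) = λ^3 - 51λ^2 + 660λ - 2304.
By the rational root theorem any rational root is an integer divisor of 2304. Testing λ = 12: p(12) = 1728 - 7344 + 7920 - 2304 = 0, so λ = 12 is a root. Dividing out (λ - 12) leaves p(λ) = (λ - 12)(λ^2 - 39λ + 192). For λ^2 - 39λ + 192 the discriminant is 753. It is nonnegative but not a perfect square, so the roots are real and irrational: λ = (39 ± sqrt(753))/2 ≈ 33.2204, 5.7796.
So the eigenvalues of A^T A are ≈ 5.7796, 12, 33.2204 (all ≥ 0, as they must be for A^T A). The largest is λ_max = (39 + sqrt(753))/2 ≈ 33.2204, hence ||A||_2 = sqrt(λ_max) = sqrt((39 + sqrt(753))/2) ≈ 5.7637.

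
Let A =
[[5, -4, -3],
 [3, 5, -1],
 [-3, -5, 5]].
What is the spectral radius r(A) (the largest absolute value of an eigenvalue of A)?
r(A) ≈ 8.4151

The eigenvalues of A are the roots of its characteristic polynomial. With M = A (coefficients from the trace, the sum of principal 2x2 minors, and det A):
  p(λ) = det(λ I - M) = λ^3 - 15λ^2 + 73λ - 148.
No integer candidate from the rational root theorem (±divisors of 148) is a root, so the roots are irrational. The cubic discriminant is Δ = -29371 < 0, so there is one real root and a complex-conjugate pair. p(8) = -12 and p(9) = 23 have opposite signs, so a root lies in (8, 9); Newton's method refines it to λ ≈ 8.4151. Dividing out (λ - (8.4151)) leaves approximately λ^2 - 6.5849λ + 17.5874. For λ^2 - 6.5849λ + 17.5874 the discriminant is -26.9889. It is negative, so the remaining roots are the complex-conjugate pair λ ≈ 3.2924 ± 2.5975i. Their product equals the constant term, so |λ|^2 ≈ 17.5874 and |λ| ≈ 4.1937.
Thus the eigenvalues (to 4 decimals) are 8.4151 (modulus 8.4151); 3.2924 ± 2.5975i (modulus 4.1937). The spectral radius is the largest modulus: r(A) ≈ 8.4151. (Cross-check: r(A) ≤ ||A||_2 ≈ 9.4356; equality holds whenever A is normal, though it can also hold for some non-normal A.)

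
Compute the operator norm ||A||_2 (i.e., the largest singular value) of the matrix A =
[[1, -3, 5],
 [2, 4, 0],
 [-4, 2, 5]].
||A||_2 = sqrt((70 + sqrt(1900))/2) ≈ 7.5362 (= sqrt(largest eigenvalue of A^T A))

||A||_2 = sigma_max(A) = sqrt(lambda_max(A^T A)). Form the symmetric matrix M = A^T A =
[[21, -3, -15],
 [-3, 29, -5],
 [-15, -5, 50]].
Its characteristic polynomial (trace, sum of principal 2x2 minors, determinant of M give the coefficients) is
  p(λ) = det(λ I - M) = λ^3 - 100λ^2 + 2850λ - 22500.
By the rational root theorem any rational root is an integer divisor of 22500. Testing λ = 30: p(30) = 27000 - 90000 + 85500 - 22500 = 0, so λ = 30 is a root. Dividing out (λ - 30) leaves p(λ) = (λ - 30)(λ^2 - 70λ + 750). For λ^2 - 70λ + 750 the discriminant is 1900. It is nonnegative but not a perfect square, so the roots are real and irrational: λ = (70 ± sqrt(1900))/2 ≈ 56.7945, 13.2055.
So the eigenvalues of A^T A are ≈ 13.2055, 30, 56.7945 (all ≥ 0, as they must be for A^T A). The largest is λ_max = (70 + sqrt(1900))/2 ≈ 56.7945, hence ||A||_2 = sqrt(λ_max) = sqrt((70 + sqrt(1900))/2) ≈ 7.5362.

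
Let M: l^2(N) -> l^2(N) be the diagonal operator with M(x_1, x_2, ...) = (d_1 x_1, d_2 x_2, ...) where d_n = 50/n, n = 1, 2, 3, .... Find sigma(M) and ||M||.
sigma(M) = {50/n : n ≥ 1} ∪ {0}; ||M|| = 50

A bounded diagonal operator on l^2 with diagonal entries d_n has spectrum equal to the closure of {d_n : n ≥ 1}: every d_n is an eigenvalue (with eigenvector e_n), so {d_n} ⊂ sigma(M); the spectrum is closed, so its closure is too; and for lambda not in the closure, (M - lambda I) has bounded inverse (the diagonal entries 1/(d_n - lambda) are bounded). For our sequence d_n = 50/n, n = 1, 2, 3, ...:
  - {d_n} = {50/n : n ≥ 1}; the only limit point is 0
  - closure = {50/n : n ≥ 1} ∪ {0}
For the norm: a diagonal operator has ||M|| = sup_n |d_n|. Here d_n = 50/n is positive and decreasing, so sup_n |d_n| = d_1 = 50. So ||M|| = 50.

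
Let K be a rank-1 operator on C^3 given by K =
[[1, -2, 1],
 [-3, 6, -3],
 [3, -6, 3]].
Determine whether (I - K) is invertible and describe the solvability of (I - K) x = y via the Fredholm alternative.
(I - K) is invertible (det(I - K) = -9 ≠ 0), so for every y in C^3 the equation (I - K) x = y has a unique solution.

K has rank 1, so it is an outer product K = u v^T: every row of K is a multiple of one row vector. Reading off the entries, u = (1, -3, 3) and v = (1, -2, 1) (row i of K equals u_i·v^T). A rank-one matrix u v^T satisfies K u = u (v·u) and kills the (2)-dimensional subspace v^⊥, so its characteristic polynomial is lambda^2 (lambda - v·u) with v·u = tr K = 10. Hence the eigenvalues of I - K are 1 (multiplicity 2) and 1 - (10) = -9, so det(I - K) = -9. (Direct check: I - K =
[[0, 2, -1],
 [3, -5, 3],
 [-3, 6, -2]]
has determinant -9.) The finite-dimensional Fredholm alternative says: either (I - K) is invertible, or ker(I - K) ≠ {0} and then range(I - K) = ker((I - K)^*)^⊥, with dim ker(I - K) = dim ker((I - K)^*). Since det(I - K) ≠ 0, 1 is not an eigenvalue of K and ker(I - K) = {0}, so we are in the first case: for every y there is a unique x = (I - K)^(-1) y. Explicitly, by the Sherman–Morrison formula, (I - u v^T)^(-1) = I + u v^T/(1 - v·u), i.e. (I - K)^(-1) = I + K/(-9).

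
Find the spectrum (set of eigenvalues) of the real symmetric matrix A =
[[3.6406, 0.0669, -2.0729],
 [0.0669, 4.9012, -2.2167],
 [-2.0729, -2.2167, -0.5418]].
sigma(A) ≈ {-2, 4, 6}

A is real symmetric, so its spectrum consists of real eigenvalues. Expanding the characteristic polynomial of the displayed matrix gives
  det(λ I - A) = p(λ) = λ^3 + (-8)λ^2 + (4)λ + (48).
Solving p(λ) = 0 yields eigenvalues ≈ -2, 4, 6. (A is shown rounded to 4 decimals, so these recover the underlying integer eigenvalues to within that precision.)
Verification: the trace of A = 8 equals the sum of eigenvalues 8, and det(A) ≈ -47.9993 matches the eigenvalue product -48.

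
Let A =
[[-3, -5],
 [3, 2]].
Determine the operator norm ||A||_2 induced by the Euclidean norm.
||A||_2 = sqrt((47 + sqrt(1885))/2) ≈ 6.7237 (= sqrt(largest eigenvalue of A^T A))

||A||_2 = sigma_max(A) = sqrt(lambda_max(A^T A)). Form the symmetric matrix M = A^T A =
[[18, 21],
 [21, 29]].
Its characteristic polynomial (trace, determinant of M give the coefficients) is
  p(λ) = det(λ I - M) = λ^2 - 47λ + 81.
For λ^2 - 47λ + 81 the discriminant is 1885. It is nonnegative but not a perfect square, so the roots are real and irrational: λ = (47 ± sqrt(1885))/2 ≈ 45.2083, 1.7917.
So the eigenvalues of A^T A are ≈ 1.7917, 45.2083 (all ≥ 0, as they must be for A^T A). The largest is λ_max = (47 + sqrt(1885))/2 ≈ 45.2083, hence ||A||_2 = sqrt(λ_max) = sqrt((47 + sqrt(1885))/2) ≈ 6.7237.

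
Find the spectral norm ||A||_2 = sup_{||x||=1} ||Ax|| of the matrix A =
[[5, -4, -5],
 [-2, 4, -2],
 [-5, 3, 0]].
||A||_2 ≈ 9.953 (= sqrt(largest eigenvalue of A^T A))

||A||_2 = sigma_max(A) = sqrt(lambda_max(A^T A)). Form the symmetric matrix M = A^T A =
[[54, -43, -21],
 [-43, 41, 12],
 [-21, 12, 29]].
Its characteristic polynomial (trace, sum of principal 2x2 minors, determinant of M give the coefficients) is
  p(λ) = det(λ I - M) = λ^3 - 124λ^2 + 2535λ - 6400.
No integer candidate from the rational root theorem (±divisors of 6400) is a root, so the roots are irrational. The cubic discriminant is Δ = 19944187700 > 0, so there are three distinct real roots. p(2) = -1818 and p(3) = 116 have opposite signs, so a root lies in (2, 3); Newton's method refines it to λ ≈ 2.9364. p(22) = 2 and p(23) = -1524 have opposite signs, so a root lies in (22, 23); Newton's method refines it to λ ≈ 22.0014. p(99) = -460 and p(100) = 7100 have opposite signs, so a root lies in (99, 100); Newton's method refines it to λ ≈ 99.0622. Check (Vieta): the three roots sum to 124, matching tr M = 124.
So the eigenvalues of A^T A are ≈ 2.9364, 22.0014, 99.0622 (all ≥ 0, as they must be for A^T A). The largest is λ_max ≈ 99.0622, hence ||A||_2 = sqrt(λ_max) ≈ 9.953.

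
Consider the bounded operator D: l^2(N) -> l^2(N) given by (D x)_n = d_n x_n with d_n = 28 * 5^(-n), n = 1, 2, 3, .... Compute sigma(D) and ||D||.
sigma(D) = {28 * 5^(-n) : n ≥ 1} ∪ {0}; ||D|| = 28/5

A bounded diagonal operator on l^2 with diagonal entries d_n has spectrum equal to the closure of {d_n : n ≥ 1}: every d_n is an eigenvalue (with eigenvector e_n), so {d_n} ⊂ sigma(D); the spectrum is closed, so its closure is too; and for lambda not in the closure, (D - lambda I) has bounded inverse (the diagonal entries 1/(d_n - lambda) are bounded). For our sequence d_n = 28 * 5^(-n), n = 1, 2, 3, ...:
  - {d_n} = {28 * 5^(-n) : n ≥ 1}; the only limit point is 0
  - closure = {28 * 5^(-n) : n ≥ 1} ∪ {0}
For the norm: a diagonal operator has ||D|| = sup_n |d_n|. Here d_n = 28 * 5^(-n) is positive and decreasing, so sup_n |d_n| = d_1 = 28/5. So ||D|| = 28/5.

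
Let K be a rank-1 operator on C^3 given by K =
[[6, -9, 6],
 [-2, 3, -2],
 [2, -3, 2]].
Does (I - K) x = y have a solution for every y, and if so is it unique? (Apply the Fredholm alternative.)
(I - K) is invertible (det(I - K) = -10 ≠ 0), so for every y in C^3 the equation (I - K) x = y has a unique solution.

K has rank 1, so it is an outer product K = u v^T: every row of K is a multiple of one row vector. Reading off the entries, u = (3, -1, 1) and v = (2, -3, 2) (row i of K equals u_i·v^T). A rank-one matrix u v^T satisfies K u = u (v·u) and kills the (2)-dimensional subspace v^⊥, so its characteristic polynomial is lambda^2 (lambda - v·u) with v·u = tr K = 11. Hence the eigenvalues of I - K are 1 (multiplicity 2) and 1 - (11) = -10, so det(I - K) = -10. (Direct check: I - K =
[[-5, 9, -6],
 [2, -2, 2],
 [-2, 3, -1]]
has determinant -10.) The finite-dimensional Fredholm alternative says: either (I - K) is invertible, or ker(I - K) ≠ {0} and then range(I - K) = ker((I - K)^*)^⊥, with dim ker(I - K) = dim ker((I - K)^*). Since det(I - K) ≠ 0, 1 is not an eigenvalue of K and ker(I - K) = {0}, so we are in the first case: for every y there is a unique x = (I - K)^(-1) y. Explicitly, by the Sherman–Morrison formula, (I - u v^T)^(-1) = I + u v^T/(1 - v·u), i.e. (I - K)^(-1) = I + K/(-10).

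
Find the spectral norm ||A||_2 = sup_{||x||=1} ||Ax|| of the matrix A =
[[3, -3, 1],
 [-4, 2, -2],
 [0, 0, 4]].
||A||_2 ≈ 6.6564 (= sqrt(largest eigenvalue of A^T A))

||A||_2 = sigma_max(A) = sqrt(lambda_max(A^T A)). Form the symmetric matrix M = A^T A =
[[25, -17, 11],
 [-17, 13, -7],
 [11, -7, 21]].
Its characteristic polynomial (trace, sum of principal 2x2 minors, determinant of M give the coefficients) is
  p(λ) = det(λ I - M) = λ^3 - 59λ^2 + 664λ - 576.
No integer candidate from the rational root theorem (±divisors of 576) is a root, so the roots are irrational. The cubic discriminant is Δ = 287764800 > 0, so there are three distinct real roots. p(0) = -576 and p(1) = 30 have opposite signs, so a root lies in (0, 1); Newton's method refines it to λ ≈ 0.9457. p(13) = 282 and p(14) = -100 have opposite signs, so a root lies in (13, 14); Newton's method refines it to λ ≈ 13.7472. p(44) = -400 and p(45) = 954 have opposite signs, so a root lies in (44, 45); Newton's method refines it to λ ≈ 44.3071. Check (Vieta): the three roots sum to 59, matching tr M = 59.
So the eigenvalues of A^T A are ≈ 0.9457, 13.7472, 44.3071 (all ≥ 0, as they must be for A^T A). The largest is λ_max ≈ 44.3071, hence ||A||_2 = sqrt(λ_max) ≈ 6.6564.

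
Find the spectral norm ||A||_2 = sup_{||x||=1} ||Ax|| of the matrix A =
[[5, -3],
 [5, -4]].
||A||_2 = sqrt((75 + sqrt(5525))/2) ≈ 8.6409 (= sqrt(largest eigenvalue of A^T A))

||A||_2 = sigma_max(A) = sqrt(lambda_max(A^T A)). Form the symmetric matrix M = A^T A =
[[50, -35],
 [-35, 25]].
Its characteristic polynomial (trace, determinant of M give the coefficients) is
  p(λ) = det(λ I - M) = λ^2 - 75λ + 25.
For λ^2 - 75λ + 25 the discriminant is 5525. It is nonnegative but not a perfect square, so the roots are real and irrational: λ = (75 ± sqrt(5525))/2 ≈ 74.6652, 0.3348.
So the eigenvalues of A^T A are ≈ 0.3348, 74.6652 (all ≥ 0, as they must be for A^T A). The largest is λ_max = (75 + sqrt(5525))/2 ≈ 74.6652, hence ||A||_2 = sqrt(λ_max) = sqrt((75 + sqrt(5525))/2) ≈ 8.6409.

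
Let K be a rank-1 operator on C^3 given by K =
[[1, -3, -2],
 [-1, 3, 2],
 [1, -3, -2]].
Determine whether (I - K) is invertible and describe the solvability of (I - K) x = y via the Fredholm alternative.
(I - K) is invertible (det(I - K) = -1 ≠ 0), so for every y in C^3 the equation (I - K) x = y has a unique solution.

K has rank 1, so it is an outer product K = u v^T: every row of K is a multiple of one row vector. Reading off the entries, u = (-1, 1, -1) and v = (-1, 3, 2) (row i of K equals u_i·v^T). A rank-one matrix u v^T satisfies K u = u (v·u) and kills the (2)-dimensional subspace v^⊥, so its characteristic polynomial is lambda^2 (lambda - v·u) with v·u = tr K = 2. Hence the eigenvalues of I - K are 1 (multiplicity 2) and 1 - (2) = -1, so det(I - K) = -1. (Direct check: I - K =
[[0, 3, 2],
 [1, -2, -2],
 [-1, 3, 3]]
has determinant -1.) The finite-dimensional Fredholm alternative says: either (I - K) is invertible, or ker(I - K) ≠ {0} and then range(I - K) = ker((I - K)^*)^⊥, with dim ker(I - K) = dim ker((I - K)^*). Since det(I - K) ≠ 0, 1 is not an eigenvalue of K and ker(I - K) = {0}, so we are in the first case: for every y there is a unique x = (I - K)^(-1) y. Explicitly, by the Sherman–Morrison formula, (I - u v^T)^(-1) = I + u v^T/(1 - v·u), i.e. (I - K)^(-1) = I - K.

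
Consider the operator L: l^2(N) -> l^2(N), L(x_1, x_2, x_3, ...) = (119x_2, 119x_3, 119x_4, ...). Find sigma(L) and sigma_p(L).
sigma(L) = closed disk {z in C : |z| ≤ 119}; sigma_p(L) = open disk {z in C : |z| < 119}

Note L = 119·V where V is the unit left shift (V x)_k = x_{k+1}; so sigma(L) = 119·sigma(V) and ||L|| = 119||V||. ||L x||^2 = 14161sum_{k≥2} |x_k|^2 ≤ 14161||x||^2, with equality on {x : x_1 = 0}, so ||L|| = 119. For any lambda with |lambda| < 119, set r = lambda/119 (|r| < 1); the vector x = (1, r, r^2, ...) is in l^2 and satisfies L x = 119(r, r^2, ...) = lambda x, so lambda is an eigenvalue. On the boundary |lambda| = 119 the geometric series diverges, so no l^2 eigenvector exists, but these lambda lie in the approximate point spectrum. Hence sigma(L) is the closed disk of radius 119 and sigma_p(L) is the open disk.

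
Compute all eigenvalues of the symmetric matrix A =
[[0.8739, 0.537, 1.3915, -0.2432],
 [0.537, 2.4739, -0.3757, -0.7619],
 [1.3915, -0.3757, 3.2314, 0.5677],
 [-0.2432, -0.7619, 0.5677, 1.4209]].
sigma(A) ≈ {0, 1, 3, 4}

A is real symmetric, so its spectrum consists of real eigenvalues. Expanding the characteristic polynomial of the displayed matrix gives
  det(λ I - A) = p(λ) = λ^4 + (-8)λ^3 + (19)λ^2 + (-12.0013)λ + (0).
Solving p(λ) = 0 yields eigenvalues ≈ 0, 1, 3, 4. (A is shown rounded to 4 decimals, so these recover the underlying integer eigenvalues to within that precision.)
Verification: the trace of A = 8 equals the sum of eigenvalues 8, and det(A) ≈ 0.0005 matches the eigenvalue product 0.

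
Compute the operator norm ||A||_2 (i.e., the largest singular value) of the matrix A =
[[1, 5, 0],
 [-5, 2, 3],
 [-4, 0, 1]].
||A||_2 ≈ 7.2762 (= sqrt(largest eigenvalue of A^T A))

||A||_2 = sigma_max(A) = sqrt(lambda_max(A^T A)). Form the symmetric matrix M = A^T A =
[[42, -5, -19],
 [-5, 29, 6],
 [-19, 6, 10]].
Its characteristic polynomial (trace, sum of principal 2x2 minors, determinant of M give the coefficients) is
  p(λ) = det(λ I - M) = λ^3 - 81λ^2 + 1506λ - 1089.
No integer candidate from the rational root theorem (±divisors of 1089) is a root, so the roots are irrational. The cubic discriminant is Δ = 1262128041 > 0, so there are three distinct real roots. p(0) = -1089 and p(1) = 337 have opposite signs, so a root lies in (0, 1); Newton's method refines it to λ ≈ 0.7533. p(27) = 207 and p(28) = -473 have opposite signs, so a root lies in (27, 28); Newton's method refines it to λ ≈ 27.304. p(52) = -1193 and p(53) = 77 have opposite signs, so a root lies in (52, 53); Newton's method refines it to λ ≈ 52.9426. Check (Vieta): the three roots sum to 81, matching tr M = 81.
So the eigenvalues of A^T A are ≈ 0.7533, 27.304, 52.9426 (all ≥ 0, as they must be for A^T A). The largest is λ_max ≈ 52.9426, hence ||A||_2 = sqrt(λ_max) ≈ 7.2762.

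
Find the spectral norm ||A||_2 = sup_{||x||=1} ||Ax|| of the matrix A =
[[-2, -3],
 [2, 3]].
||A||_2 = sqrt(26) ≈ 5.099 (= sqrt(largest eigenvalue of A^T A))

||A||_2 = sigma_max(A) = sqrt(lambda_max(A^T A)). Form the symmetric matrix M = A^T A =
[[8, 12],
 [12, 18]].
Its characteristic polynomial (trace, determinant of M give the coefficients) is
  p(λ) = det(λ I - M) = λ^2 - 26λ.
For λ^2 - 26λ the discriminant is 676. It is a perfect square (26^2), so the roots are rational: λ = (26 ± 26)/2 = 26, 0.
So the eigenvalues of A^T A are ≈ 0, 26 (all ≥ 0, as they must be for A^T A). The largest is λ_max = 26, hence ||A||_2 = sqrt(λ_max) = sqrt(26) ≈ 5.099.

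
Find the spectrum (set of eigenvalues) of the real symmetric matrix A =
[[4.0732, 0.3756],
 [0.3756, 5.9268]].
sigma(A) ≈ {4, 6}

A is real symmetric, so its spectrum consists of real eigenvalues. Expanding the characteristic polynomial of the displayed matrix gives
  det(λ I - A) = p(λ) = λ^2 + (-10)λ + (24).
Solving p(λ) = 0 yields eigenvalues ≈ 4, 6. (A is shown rounded to 4 decimals, so these recover the underlying integer eigenvalues to within that precision.)
Verification: the trace of A = 10 equals the sum of eigenvalues 10, and det(A) ≈ 24.0000 matches the eigenvalue product 24.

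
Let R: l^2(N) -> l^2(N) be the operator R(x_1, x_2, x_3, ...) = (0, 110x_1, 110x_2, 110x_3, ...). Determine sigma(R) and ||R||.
sigma(R) = closed disk {z in C : |z| ≤ 110}; ||R|| = 110

Note R = 110·U where U is the unit right shift (U x)_k = x_{k-1} (with x_0 := 0); so ||R|| = 110||U|| and sigma(R) = 110·sigma(U). ||R x||^2 = sum_{k≥1} |110x_k|^2 = 12100||x||^2, so ||R|| = 110 and sigma(R) ⊂ {|z| ≤ 110}. For any |lambda| < 110, the equation (R - lambda I) x = 0 forces x_1 = 0, then 110x_k = lambda x_{k+1} ⇒ x = 0, so R has no eigenvalues. But (R - lambda I) is not surjective for |lambda| < 110: solving (R - lambda I) x = e_1 would require x_n proportional to (lambda/110)^(-n), which is not in l^2. So every |lambda| < 110 lies in the residual spectrum. The boundary |lambda| = 110 is in the approximate point spectrum (the spectrum is closed). Hence sigma(R) is the closed disk of radius 110.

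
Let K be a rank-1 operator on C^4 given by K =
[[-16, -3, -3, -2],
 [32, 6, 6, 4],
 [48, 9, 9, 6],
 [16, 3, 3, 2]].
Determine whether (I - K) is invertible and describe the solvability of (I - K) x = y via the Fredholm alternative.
(I - K) is singular (det(I - K) = 0, i.e. 1 ∈ sigma(K)). (I - K) x = y is solvable iff y ⊥ ker((I - K)^*) = span{(-16, -3, -3, -2)}, i.e. iff -16y_1 - 3y_2 - 3y_3 - 2y_4 = 0. When solvable, the solutions are x = y + c·(1, -2, -3, -1), c arbitrary (ker(I - K) = span{(1, -2, -3, -1)}, dimension 1).

K has rank 1, so it is an outer product K = u v^T: every row of K is a multiple of one row vector. Reading off the entries, u = (1, -2, -3, -1) and v = (-16, -3, -3, -2) (row i of K equals u_i·v^T). A rank-one matrix u v^T satisfies K u = u (v·u) and kills the (3)-dimensional subspace v^⊥, so its characteristic polynomial is lambda^3 (lambda - v·u) with v·u = tr K = 1. Hence the eigenvalues of I - K are 1 (multiplicity 3) and 1 - (1) = 0, so det(I - K) = 0. (Direct check: I - K =
[[17, 3, 3, 2],
 [-32, -5, -6, -4],
 [-48, -9, -8, -6],
 [-16, -3, -3, -1]]
has determinant 0.) So 1 is an eigenvalue of K and (I - K) is not invertible. The finite-dimensional Fredholm alternative says: either (I - K) is invertible, or ker(I - K) ≠ {0} and then range(I - K) = ker((I - K)^*)^⊥, with dim ker(I - K) = dim ker((I - K)^*). We are in the second case, so we need both kernels. Kernel of I - K: (I - K) u = u - u (v·u) = u - u = 0, so ker(I - K) = span{u} = span{(1, -2, -3, -1)} (it is exactly 1-dimensional because rank(I - K) = 3). Kernel of the adjoint: K is real, so (I - K)^* = I - K^T = I - v u^T, and (I - v u^T) v = v - v (u·v) = 0; hence ker((I - K)^*) = span{v} = span{(-16, -3, -3, -2)}. Therefore (I - K) x = y is solvable iff <y, v> = 0, i.e. iff -16y_1 - 3y_2 - 3y_3 - 2y_4 = 0. When this holds, K y = u (v·y) = 0, so (I - K) y = y and x = y is a particular solution; the full solution set is the line x = y + c·u = y + c·(1, -2, -3, -1), c ∈ C.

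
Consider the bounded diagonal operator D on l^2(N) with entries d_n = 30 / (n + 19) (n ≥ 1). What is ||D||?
||D|| = 3/2 (attained at n = 1)

For D diagonal, ||D|| = sup_n |d_n| = sup_n 30/(n + 19). This is positive and strictly decreasing in n, so the supremum is attained at n = 1: d_1 = 30/(1 + 19) = 3/2. Hence ||D|| = 3/2.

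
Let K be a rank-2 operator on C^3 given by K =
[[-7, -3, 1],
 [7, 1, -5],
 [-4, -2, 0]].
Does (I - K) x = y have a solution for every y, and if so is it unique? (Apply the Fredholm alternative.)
(I - K) is invertible (det(I - K) = 15 ≠ 0), so for every y in C^3 the equation (I - K) x = y has a unique solution.

K has rank 2 and factors as K = U V^T = u1 v1^T + u2 v2^T with u1 = (2, -3, 1), v1 = (-3, -1, 1), u2 = (-1, -2, -1), v2 = (1, 1, 1) (multiplying out reproduces the displayed K). The nonzero eigenvalues of U V^T coincide with those of the 2 x 2 matrix G = V^T U = [[v1·u1, v1·u2], [v2·u1, v2·u2]] = [[-2, 4], [0, -4]], and by the Sylvester determinant identity det(I_3 - U V^T) = det(I_2 - V^T U) = det([[3, -4], [0, 5]]) = (3)(5) - (-4)(0) = 15. (Direct check: I - K =
[[8, 3, -1],
 [-7, 0, 5],
 [4, 2, 1]]
has determinant 15.) The finite-dimensional Fredholm alternative says: either (I - K) is invertible, or ker(I - K) ≠ {0} and then range(I - K) = ker((I - K)^*)^⊥, with dim ker(I - K) = dim ker((I - K)^*). Since det(I - K) ≠ 0, 1 is not an eigenvalue of K and ker(I - K) = {0}, so we are in the first case: for every y there is a unique x = (I - K)^(-1) y. (Explicitly, by the Woodbury identity, (I - U V^T)^(-1) = I + U (I_2 - G)^(-1) V^T.)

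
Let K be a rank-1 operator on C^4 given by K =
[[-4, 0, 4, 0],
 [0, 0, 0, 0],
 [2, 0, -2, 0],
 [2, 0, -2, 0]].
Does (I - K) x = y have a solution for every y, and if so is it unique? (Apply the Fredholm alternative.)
(I - K) is invertible (det(I - K) = 7 ≠ 0), so for every y in C^4 the equation (I - K) x = y has a unique solution.

K has rank 1, so it is an outer product K = u v^T: every row of K is a multiple of one row vector. Reading off the entries, u = (2, 0, -1, -1) and v = (-2, 0, 2, 0) (row i of K equals u_i·v^T). A rank-one matrix u v^T satisfies K u = u (v·u) and kills the (3)-dimensional subspace v^⊥, so its characteristic polynomial is lambda^3 (lambda - v·u) with v·u = tr K = -6. Hence the eigenvalues of I - K are 1 (multiplicity 3) and 1 - (-6) = 7, so det(I - K) = 7. (Direct check: I - K =
[[5, 0, -4, 0],
 [0, 1, 0, 0],
 [-2, 0, 3, 0],
 [-2, 0, 2, 1]]
has determinant 7.) The finite-dimensional Fredholm alternative says: either (I - K) is invertible, or ker(I - K) ≠ {0} and then range(I - K) = ker((I - K)^*)^⊥, with dim ker(I - K) = dim ker((I - K)^*). Since det(I - K) ≠ 0, 1 is not an eigenvalue of K and ker(I - K) = {0}, so we are in the first case: for every y there is a unique x = (I - K)^(-1) y. Explicitly, by the Sherman–Morrison formula, (I - u v^T)^(-1) = I + u v^T/(1 - v·u), i.e. (I - K)^(-1) = I + K/(7).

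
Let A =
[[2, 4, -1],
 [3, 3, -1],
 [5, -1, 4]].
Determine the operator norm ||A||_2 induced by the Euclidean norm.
||A||_2 ≈ 6.9197 (= sqrt(largest eigenvalue of A^T A))

||A||_2 = sigma_max(A) = sqrt(lambda_max(A^T A)). Form the symmetric matrix M = A^T A =
[[38, 12, 15],
 [12, 26, -11],
 [15, -11, 18]].
Its characteristic polynomial (trace, sum of principal 2x2 minors, determinant of M give the coefficients) is
  p(λ) = det(λ I - M) = λ^3 - 82λ^2 + 1650λ - 784.
No integer candidate from the rational root theorem (±divisors of 784) is a root, so the roots are irrational. The cubic discriminant is Δ = 501257840 > 0, so there are three distinct real roots. p(0) = -784 and p(1) = 785 have opposite signs, so a root lies in (0, 1); Newton's method refines it to λ ≈ 0.4869. p(33) = 305 and p(34) = -172 have opposite signs, so a root lies in (33, 34); Newton's method refines it to λ ≈ 33.6303. p(47) = -549 and p(48) = 80 have opposite signs, so a root lies in (47, 48); Newton's method refines it to λ ≈ 47.8828. Check (Vieta): the three roots sum to 82, matching tr M = 82.
So the eigenvalues of A^T A are ≈ 0.4869, 33.6303, 47.8828 (all ≥ 0, as they must be for A^T A). The largest is λ_max ≈ 47.8828, hence ||A||_2 = sqrt(λ_max) ≈ 6.9197.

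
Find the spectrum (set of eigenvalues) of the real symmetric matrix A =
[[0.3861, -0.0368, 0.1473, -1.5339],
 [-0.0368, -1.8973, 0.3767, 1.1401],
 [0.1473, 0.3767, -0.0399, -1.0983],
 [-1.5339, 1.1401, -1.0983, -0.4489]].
sigma(A) ≈ {-3, -1, 0, 2}

A is real symmetric, so its spectrum consists of real eigenvalues. Expanding the characteristic polynomial of the displayed matrix gives
  det(λ I - A) = p(λ) = λ^4 + (2)λ^3 + (-5)λ^2 + (-6)λ + (0).
Solving p(λ) = 0 yields eigenvalues ≈ -3, -1, 0, 2. (A is shown rounded to 4 decimals, so these recover the underlying integer eigenvalues to within that precision.)
Verification: the trace of A = -2 equals the sum of eigenvalues -2, and det(A) ≈ 0.0003 matches the eigenvalue product 0.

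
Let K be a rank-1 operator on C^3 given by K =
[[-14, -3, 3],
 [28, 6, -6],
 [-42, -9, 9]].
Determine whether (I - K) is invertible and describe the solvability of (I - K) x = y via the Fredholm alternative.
(I - K) is singular (det(I - K) = 0, i.e. 1 ∈ sigma(K)). (I - K) x = y is solvable iff y ⊥ ker((I - K)^*) = span{(-14, -3, 3)}, i.e. iff -14y_1 - 3y_2 + 3y_3 = 0. When solvable, the solutions are x = y + c·(1, -2, 3), c arbitrary (ker(I - K) = span{(1, -2, 3)}, dimension 1).

K has rank 1, so it is an outer product K = u v^T: every row of K is a multiple of one row vector. Reading off the entries, u = (1, -2, 3) and v = (-14, -3, 3) (row i of K equals u_i·v^T). A rank-one matrix u v^T satisfies K u = u (v·u) and kills the (2)-dimensional subspace v^⊥, so its characteristic polynomial is lambda^2 (lambda - v·u) with v·u = tr K = 1. Hence the eigenvalues of I - K are 1 (multiplicity 2) and 1 - (1) = 0, so det(I - K) = 0. (Direct check: I - K =
[[15, 3, -3],
 [-28, -5, 6],
 [42, 9, -8]]
has determinant 0.) So 1 is an eigenvalue of K and (I - K) is not invertible. The finite-dimensional Fredholm alternative says: either (I - K) is invertible, or ker(I - K) ≠ {0} and then range(I - K) = ker((I - K)^*)^⊥, with dim ker(I - K) = dim ker((I - K)^*). We are in the second case, so we need both kernels. Kernel of I - K: (I - K) u = u - u (v·u) = u - u = 0, so ker(I - K) = span{u} = span{(1, -2, 3)} (it is exactly 1-dimensional because rank(I - K) = 2). Kernel of the adjoint: K is real, so (I - K)^* = I - K^T = I - v u^T, and (I - v u^T) v = v - v (u·v) = 0; hence ker((I - K)^*) = span{v} = span{(-14, -3, 3)}. Therefore (I - K) x = y is solvable iff <y, v> = 0, i.e. iff -14y_1 - 3y_2 + 3y_3 = 0. When this holds, K y = u (v·y) = 0, so (I - K) y = y and x = y is a particular solution; the full solution set is the line x = y + c·u = y + c·(1, -2, 3), c ∈ C.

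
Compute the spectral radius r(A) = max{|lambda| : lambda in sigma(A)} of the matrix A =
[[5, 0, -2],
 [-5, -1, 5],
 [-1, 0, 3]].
r(A) = (8 + sqrt(12))/2 ≈ 5.7321

The eigenvalues of A are the roots of its characteristic polynomial. With M = A (coefficients from the trace, the sum of principal 2x2 minors, and det A):
  p(λ) = det(λ I - M) = λ^3 - 7λ^2 + 5λ + 13.
By the rational root theorem any rational root is an integer divisor of 13. Testing λ = -1: p(-1) = -1 - 7 - 5 + 13 = 0, so λ = -1 is a root. Dividing out (λ + 1) leaves p(λ) = (λ + 1)(λ^2 - 8λ + 13). For λ^2 - 8λ + 13 the discriminant is 12. It is nonnegative but not a perfect square, so the roots are real and irrational: λ = (8 ± sqrt(12))/2 ≈ 5.7321, 2.2679.
Thus the eigenvalues (to 4 decimals) are 5.7321 (modulus 5.7321); 2.2679 (modulus 2.2679); -1 (modulus 1). The spectral radius is the largest modulus: r(A) = (8 + sqrt(12))/2 ≈ 5.7321. (Cross-check: r(A) ≤ ||A||_2 ≈ 9.1462; equality holds whenever A is normal, though it can also hold for some non-normal A.)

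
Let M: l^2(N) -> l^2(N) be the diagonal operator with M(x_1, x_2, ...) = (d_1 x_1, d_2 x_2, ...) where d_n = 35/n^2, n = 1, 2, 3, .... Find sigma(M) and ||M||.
sigma(M) = {35/n^2 : n ≥ 1} ∪ {0}; ||M|| = 35

A bounded diagonal operator on l^2 with diagonal entries d_n has spectrum equal to the closure of {d_n : n ≥ 1}: every d_n is an eigenvalue (with eigenvector e_n), so {d_n} ⊂ sigma(M); the spectrum is closed, so its closure is too; and for lambda not in the closure, (M - lambda I) has bounded inverse (the diagonal entries 1/(d_n - lambda) are bounded). For our sequence d_n = 35/n^2, n = 1, 2, 3, ...:
  - {d_n} = {35/n^2 : n ≥ 1}; the only limit point is 0
  - closure = {35/n^2 : n ≥ 1} ∪ {0}
For the norm: a diagonal operator has ||M|| = sup_n |d_n|. Here d_n = 35/n^2 is positive and decreasing, so sup_n |d_n| = d_1 = 35. So ||M|| = 35.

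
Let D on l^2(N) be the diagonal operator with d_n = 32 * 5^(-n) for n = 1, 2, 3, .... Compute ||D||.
||D|| = 32/5 (attained at n = 1)

For D diagonal, ||D|| = sup_n |d_n|. The sequence d_n = 32 * 5^(-n) is positive and strictly decreasing (ratio 5^(-1) < 1), so the supremum is d_1 = 32/5. Hence ||D|| = 32/5.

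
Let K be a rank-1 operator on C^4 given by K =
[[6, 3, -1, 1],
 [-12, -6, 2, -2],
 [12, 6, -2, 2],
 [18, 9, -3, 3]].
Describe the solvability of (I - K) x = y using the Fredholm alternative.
(I - K) is singular (det(I - K) = 0, i.e. 1 ∈ sigma(K)). (I - K) x = y is solvable iff y ⊥ ker((I - K)^*) = span{(6, 3, -1, 1)}, i.e. iff 6y_1 + 3y_2 - y_3 + y_4 = 0. When solvable, the solutions are x = y + c·(1, -2, 2, 3), c arbitrary (ker(I - K) = span{(1, -2, 2, 3)}, dimension 1).

K has rank 1, so it is an outer product K = u v^T: every row of K is a multiple of one row vector. Reading off the entries, u = (1, -2, 2, 3) and v = (6, 3, -1, 1) (row i of K equals u_i·v^T). A rank-one matrix u v^T satisfies K u = u (v·u) and kills the (3)-dimensional subspace v^⊥, so its characteristic polynomial is lambda^3 (lambda - v·u) with v·u = tr K = 1. Hence the eigenvalues of I - K are 1 (multiplicity 3) and 1 - (1) = 0, so det(I - K) = 0. (Direct check: I - K =
[[-5, -3, 1, -1],
 [12, 7, -2, 2],
 [-12, -6, 3, -2],
 [-18, -9, 3, -2]]
has determinant 0.) So 1 is an eigenvalue of K and (I - K) is not invertible. The finite-dimensional Fredholm alternative says: either (I - K) is invertible, or ker(I - K) ≠ {0} and then range(I - K) = ker((I - K)^*)^⊥, with dim ker(I - K) = dim ker((I - K)^*). We are in the second case, so we need both kernels. Kernel of I - K: (I - K) u = u - u (v·u) = u - u = 0, so ker(I - K) = span{u} = span{(1, -2, 2, 3)} (it is exactly 1-dimensional because rank(I - K) = 3). Kernel of the adjoint: K is real, so (I - K)^* = I - K^T = I - v u^T, and (I - v u^T) v = v - v (u·v) = 0; hence ker((I - K)^*) = span{v} = span{(6, 3, -1, 1)}. Therefore (I - K) x = y is solvable iff <y, v> = 0, i.e. iff 6y_1 + 3y_2 - y_3 + y_4 = 0. When this holds, K y = u (v·y) = 0, so (I - K) y = y and x = y is a particular solution; the full solution set is the line x = y + c·u = y + c·(1, -2, 2, 3), c ∈ C.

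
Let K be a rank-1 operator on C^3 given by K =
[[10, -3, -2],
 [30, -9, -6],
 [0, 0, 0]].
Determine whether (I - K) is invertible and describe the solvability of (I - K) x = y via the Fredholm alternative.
(I - K) is singular (det(I - K) = 0, i.e. 1 ∈ sigma(K)). (I - K) x = y is solvable iff y ⊥ ker((I - K)^*) = span{(10, -3, -2)}, i.e. iff 10y_1 - 3y_2 - 2y_3 = 0. When solvable, the solutions are x = y + c·(1, 3, 0), c arbitrary (ker(I - K) = span{(1, 3, 0)}, dimension 1).

K has rank 1, so it is an outer product K = u v^T: every row of K is a multiple of one row vector. Reading off the entries, u = (1, 3, 0) and v = (10, -3, -2) (row i of K equals u_i·v^T). A rank-one matrix u v^T satisfies K u = u (v·u) and kills the (2)-dimensional subspace v^⊥, so its characteristic polynomial is lambda^2 (lambda - v·u) with v·u = tr K = 1. Hence the eigenvalues of I - K are 1 (multiplicity 2) and 1 - (1) = 0, so det(I - K) = 0. (Direct check: I - K =
[[-9, 3, 2],
 [-30, 10, 6],
 [0, 0, 1]]
has determinant 0.) So 1 is an eigenvalue of K and (I - K) is not invertible. The finite-dimensional Fredholm alternative says: either (I - K) is invertible, or ker(I - K) ≠ {0} and then range(I - K) = ker((I - K)^*)^⊥, with dim ker(I - K) = dim ker((I - K)^*). We are in the second case, so we need both kernels. Kernel of I - K: (I - K) u = u - u (v·u) = u - u = 0, so ker(I - K) = span{u} = span{(1, 3, 0)} (it is exactly 1-dimensional because rank(I - K) = 2). Kernel of the adjoint: K is real, so (I - K)^* = I - K^T = I - v u^T, and (I - v u^T) v = v - v (u·v) = 0; hence ker((I - K)^*) = span{v} = span{(10, -3, -2)}. Therefore (I - K) x = y is solvable iff <y, v> = 0, i.e. iff 10y_1 - 3y_2 - 2y_3 = 0. When this holds, K y = u (v·y) = 0, so (I - K) y = y and x = y is a particular solution; the full solution set is the line x = y + c·u = y + c·(1, 3, 0), c ∈ C.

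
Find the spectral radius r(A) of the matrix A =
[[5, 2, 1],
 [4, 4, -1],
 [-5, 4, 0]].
r(A) ≈ 7.3654

The eigenvalues of A are the roots of its characteristic polynomial. With M = A (coefficients from the trace, the sum of principal 2x2 minors, and det A):
  p(λ) = det(λ I - M) = λ^3 - 9λ^2 + 21λ - 66.
No integer candidate from the rational root theorem (±divisors of 66) is a root, so the roots are irrational. The cubic discriminant is Δ = -86859 < 0, so there is one real root and a complex-conjugate pair. p(7) = -17 and p(8) = 38 have opposite signs, so a root lies in (7, 8); Newton's method refines it to λ ≈ 7.3654. Dividing out (λ - (7.3654)) leaves approximately λ^2 - 1.6346λ + 8.9608. For λ^2 - 1.6346λ + 8.9608 the discriminant is -33.1713. It is negative, so the remaining roots are the complex-conjugate pair λ ≈ 0.8173 ± 2.8797i. Their product equals the constant term, so |λ|^2 ≈ 8.9608 and |λ| ≈ 2.9935.
Thus the eigenvalues (to 4 decimals) are 7.3654 (modulus 7.3654); 0.8173 ± 2.8797i (modulus 2.9935). The spectral radius is the largest modulus: r(A) ≈ 7.3654. (Cross-check: r(A) ≤ ||A||_2 ≈ 8.1952; equality holds whenever A is normal, though it can also hold for some non-normal A.)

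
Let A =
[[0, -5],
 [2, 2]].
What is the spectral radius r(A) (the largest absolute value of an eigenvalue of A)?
r(A) = sqrt(10) ≈ 3.1623

The eigenvalues of A are the roots of its characteristic polynomial. With M = A (coefficients from the trace and determinant):
  p(λ) = det(λ I - M) = λ^2 - 2λ + 10.
For λ^2 - 2λ + 10 the discriminant is -36. It is negative, so the roots are the complex-conjugate pair λ = 1 ± (sqrt(36)/2) i ≈ 1 ± 3i. For a conjugate pair the product of the roots equals the constant term, so |λ|^2 = 10 and |λ| = sqrt(10) ≈ 3.1623.
Thus the eigenvalues (to 4 decimals) are 1 ± 3i (modulus 3.1623). The spectral radius is the largest modulus: r(A) = sqrt(10) ≈ 3.1623. (Cross-check: r(A) ≤ ||A||_2 ≈ 5.4428; equality holds whenever A is normal, though it can also hold for some non-normal A.)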